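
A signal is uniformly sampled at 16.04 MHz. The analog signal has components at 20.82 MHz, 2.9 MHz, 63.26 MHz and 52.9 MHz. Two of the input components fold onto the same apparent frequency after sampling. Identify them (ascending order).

20.82 MHz, 52.9 MHz

fs/2 = 8.02 MHz.
20.82 MHz mod fs = 4.78 MHz.
4.78 MHz ≤ fs/2 = 8.02 MHz, appears at 4.78 MHz.
2.9 MHz ≤ fs/2 = 8.02 MHz, passes unchanged.
63.26 MHz mod fs = 15.14 MHz.
15.14 MHz > fs/2 = 8.02 MHz, folds to fs − 15.14 MHz = 0.9 MHz.
52.9 MHz mod fs = 4.78 MHz.
4.78 MHz ≤ fs/2 = 8.02 MHz, appears at 4.78 MHz.
20.82 MHz and 52.9 MHz both map to 4.78 MHz.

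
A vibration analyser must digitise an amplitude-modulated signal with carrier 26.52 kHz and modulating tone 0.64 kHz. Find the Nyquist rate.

54.32 kHz

AM sidebands sit at fc ± fm = 25.88 kHz and 27.16 kHz.
Highest-frequency component: 27.16 kHz.
Nyquist rate = 2 × 27.16 kHz = 54.32 kHz.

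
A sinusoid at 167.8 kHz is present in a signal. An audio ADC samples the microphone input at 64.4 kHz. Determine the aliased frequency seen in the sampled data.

25.4 kHz

167.8 kHz mod fs = 39 kHz.
39 kHz > fs/2 = 32.2 kHz, folds to fs − 39 kHz = 25.4 kHz.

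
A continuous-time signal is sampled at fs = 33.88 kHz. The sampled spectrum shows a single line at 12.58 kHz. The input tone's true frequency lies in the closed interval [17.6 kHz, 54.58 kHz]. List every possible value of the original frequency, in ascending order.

21.3 kHz, 46.46 kHz

Frequencies that alias to 12.58 kHz are k·fs ± 12.58 kHz for integer k ≥ 0.
k=0: 12.58 kHz.
k=1: 21.3 kHz, 46.46 kHz.
k=2: 55.18 kHz, 80.34 kHz.
Within [17.6 kHz, 54.58 kHz]: 21.3 kHz, 46.46 kHz.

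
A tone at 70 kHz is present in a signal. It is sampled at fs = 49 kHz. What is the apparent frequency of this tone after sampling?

70 kHz mod fs = 21 kHz.
21 kHz ≤ fs/2 = 24.5 kHz, appears at 21 kHz.

21 kHz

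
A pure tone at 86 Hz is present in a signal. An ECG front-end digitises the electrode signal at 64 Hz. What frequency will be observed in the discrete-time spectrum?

22 Hz

86 Hz mod fs = 22 Hz.
22 Hz ≤ fs/2 = 32 Hz, appears at 22 Hz.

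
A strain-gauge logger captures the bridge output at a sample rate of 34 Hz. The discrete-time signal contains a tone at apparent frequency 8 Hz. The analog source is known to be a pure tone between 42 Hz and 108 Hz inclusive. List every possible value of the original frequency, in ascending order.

Frequencies that alias to 8 Hz are k·fs ± 8 Hz for integer k ≥ 0.
k=0: 8 Hz.
k=1: 26 Hz, 42 Hz.
k=2: 60 Hz, 76 Hz.
k=3: 94 Hz, 110 Hz.
k=4: 128 Hz, 144 Hz.
Within [42 Hz, 108 Hz]: 42 Hz, 60 Hz, 76 Hz, 94 Hz.

42 Hz, 60 Hz, 76 Hz, 94 Hz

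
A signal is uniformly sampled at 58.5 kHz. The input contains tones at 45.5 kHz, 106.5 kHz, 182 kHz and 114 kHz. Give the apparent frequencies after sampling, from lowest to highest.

3 kHz, 6.5 kHz, 10.5 kHz, 13 kHz

fs/2 = 29.25 kHz.
45.5 kHz > fs/2 = 29.25 kHz, folds to fs − 45.5 kHz = 13 kHz.
106.5 kHz mod fs = 48 kHz.
48 kHz > fs/2 = 29.25 kHz, folds to fs − 48 kHz = 10.5 kHz.
182 kHz mod fs = 6.5 kHz.
6.5 kHz ≤ fs/2 = 29.25 kHz, appears at 6.5 kHz.
114 kHz mod fs = 55.5 kHz.
55.5 kHz > fs/2 = 29.25 kHz, folds to fs − 55.5 kHz = 3 kHz.
Distinct values: {3 kHz, 6.5 kHz, 10.5 kHz, 13 kHz}.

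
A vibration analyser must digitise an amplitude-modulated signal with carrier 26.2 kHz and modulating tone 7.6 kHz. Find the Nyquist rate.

67.6 kHz

AM sidebands sit at fc ± fm = 18.6 kHz and 33.8 kHz.
Highest-frequency component: 33.8 kHz.
Nyquist rate = 2 × 33.8 kHz = 67.6 kHz.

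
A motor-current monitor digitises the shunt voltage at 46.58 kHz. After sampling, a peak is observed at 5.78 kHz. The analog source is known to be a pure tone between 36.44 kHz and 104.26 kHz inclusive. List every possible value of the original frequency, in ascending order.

Frequencies that alias to 5.78 kHz are k·fs ± 5.78 kHz for integer k ≥ 0.
k=0: 5.78 kHz.
k=1: 40.8 kHz, 52.36 kHz.
k=2: 87.38 kHz, 98.94 kHz.
k=3: 133.96 kHz, 145.52 kHz.
Within [36.44 kHz, 104.26 kHz]: 40.8 kHz, 52.36 kHz, 87.38 kHz, 98.94 kHz.

40.8 kHz, 52.36 kHz, 87.38 kHz, 98.94 kHz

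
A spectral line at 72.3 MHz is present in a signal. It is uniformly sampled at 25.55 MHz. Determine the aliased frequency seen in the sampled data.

72.3 MHz mod fs = 21.2 MHz.
21.2 MHz > fs/2 = 12.775 MHz, folds to fs − 21.2 MHz = 4.35 MHz.

4.35 MHz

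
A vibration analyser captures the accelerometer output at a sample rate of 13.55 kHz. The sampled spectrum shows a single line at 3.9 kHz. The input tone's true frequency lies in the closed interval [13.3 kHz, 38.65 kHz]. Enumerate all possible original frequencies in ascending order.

17.45 kHz, 23.2 kHz, 31 kHz, 36.75 kHz

Frequencies that alias to 3.9 kHz are k·fs ± 3.9 kHz for integer k ≥ 0.
k=0: 3.9 kHz.
k=1: 9.65 kHz, 17.45 kHz.
k=2: 23.2 kHz, 31 kHz.
k=3: 36.75 kHz, 44.55 kHz.
k=4: 50.3 kHz, 58.1 kHz.
Within [13.3 kHz, 38.65 kHz]: 17.45 kHz, 23.2 kHz, 31 kHz, 36.75 kHz.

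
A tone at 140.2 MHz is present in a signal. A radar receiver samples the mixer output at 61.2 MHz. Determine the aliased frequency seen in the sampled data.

17.8 MHz

140.2 MHz mod fs = 17.8 MHz.
17.8 MHz ≤ fs/2 = 30.6 MHz, appears at 17.8 MHz.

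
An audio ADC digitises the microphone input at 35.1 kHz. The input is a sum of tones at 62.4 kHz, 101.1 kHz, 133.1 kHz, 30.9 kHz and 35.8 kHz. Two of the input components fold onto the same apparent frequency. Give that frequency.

fs/2 = 17.55 kHz.
62.4 kHz mod fs = 27.3 kHz.
27.3 kHz > fs/2 = 17.55 kHz, folds to fs − 27.3 kHz = 7.8 kHz.
101.1 kHz mod fs = 30.9 kHz.
30.9 kHz > fs/2 = 17.55 kHz, folds to fs − 30.9 kHz = 4.2 kHz.
133.1 kHz mod fs = 27.8 kHz.
27.8 kHz > fs/2 = 17.55 kHz, folds to fs − 27.8 kHz = 7.3 kHz.
30.9 kHz > fs/2 = 17.55 kHz, folds to fs − 30.9 kHz = 4.2 kHz.
35.8 kHz mod fs = 0.7 kHz.
0.7 kHz ≤ fs/2 = 17.55 kHz, appears at 0.7 kHz.
30.9 kHz and 101.1 kHz both map to 4.2 kHz.

4.2 kHz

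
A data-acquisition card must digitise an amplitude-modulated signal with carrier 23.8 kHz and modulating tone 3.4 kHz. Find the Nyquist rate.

54.4 kHz

AM sidebands sit at fc ± fm = 20.4 kHz and 27.2 kHz.
Highest-frequency component: 27.2 kHz.
Nyquist rate = 2 × 27.2 kHz = 54.4 kHz.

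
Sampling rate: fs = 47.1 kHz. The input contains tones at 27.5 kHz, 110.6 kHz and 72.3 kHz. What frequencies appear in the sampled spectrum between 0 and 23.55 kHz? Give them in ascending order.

fs/2 = 23.55 kHz.
27.5 kHz > fs/2 = 23.55 kHz, folds to fs − 27.5 kHz = 19.6 kHz.
110.6 kHz mod fs = 16.4 kHz.
16.4 kHz ≤ fs/2 = 23.55 kHz, appears at 16.4 kHz.
72.3 kHz mod fs = 25.2 kHz.
25.2 kHz > fs/2 = 23.55 kHz, folds to fs − 25.2 kHz = 21.9 kHz.
Distinct values: {16.4 kHz, 19.6 kHz, 21.9 kHz}.

16.4 kHz, 19.6 kHz, 21.9 kHz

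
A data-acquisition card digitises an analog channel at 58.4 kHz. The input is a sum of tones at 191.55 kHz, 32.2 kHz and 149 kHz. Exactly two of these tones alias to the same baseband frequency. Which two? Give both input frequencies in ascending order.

fs/2 = 29.2 kHz.
191.55 kHz mod fs = 16.35 kHz.
16.35 kHz ≤ fs/2 = 29.2 kHz, appears at 16.35 kHz.
32.2 kHz > fs/2 = 29.2 kHz, folds to fs − 32.2 kHz = 26.2 kHz.
149 kHz mod fs = 32.2 kHz.
32.2 kHz > fs/2 = 29.2 kHz, folds to fs − 32.2 kHz = 26.2 kHz.
32.2 kHz and 149 kHz both map to 26.2 kHz.

32.2 kHz, 149 kHz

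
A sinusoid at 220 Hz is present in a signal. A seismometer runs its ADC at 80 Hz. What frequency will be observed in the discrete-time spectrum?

220 Hz mod fs = 60 Hz.
60 Hz > fs/2 = 40 Hz, folds to fs − 60 Hz = 20 Hz.

20 Hz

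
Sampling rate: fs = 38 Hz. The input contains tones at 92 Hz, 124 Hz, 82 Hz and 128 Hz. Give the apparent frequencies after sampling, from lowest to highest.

6 Hz, 10 Hz, 14 Hz, 16 Hz

fs/2 = 19 Hz.
92 Hz mod fs = 16 Hz.
16 Hz ≤ fs/2 = 19 Hz, appears at 16 Hz.
124 Hz mod fs = 10 Hz.
10 Hz ≤ fs/2 = 19 Hz, appears at 10 Hz.
82 Hz mod fs = 6 Hz.
6 Hz ≤ fs/2 = 19 Hz, appears at 6 Hz.
128 Hz mod fs = 14 Hz.
14 Hz ≤ fs/2 = 19 Hz, appears at 14 Hz.
Distinct values: {6 Hz, 10 Hz, 14 Hz, 16 Hz}.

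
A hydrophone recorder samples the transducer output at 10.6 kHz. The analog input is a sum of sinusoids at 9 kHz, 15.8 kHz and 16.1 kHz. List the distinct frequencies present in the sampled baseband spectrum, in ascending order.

fs/2 = 5.3 kHz.
9 kHz > fs/2 = 5.3 kHz, folds to fs − 9 kHz = 1.6 kHz.
15.8 kHz mod fs = 5.2 kHz.
5.2 kHz ≤ fs/2 = 5.3 kHz, appears at 5.2 kHz.
16.1 kHz mod fs = 5.5 kHz.
5.5 kHz > fs/2 = 5.3 kHz, folds to fs − 5.5 kHz = 5.1 kHz.
Distinct values: {1.6 kHz, 5.1 kHz, 5.2 kHz}.

1.6 kHz, 5.1 kHz, 5.2 kHz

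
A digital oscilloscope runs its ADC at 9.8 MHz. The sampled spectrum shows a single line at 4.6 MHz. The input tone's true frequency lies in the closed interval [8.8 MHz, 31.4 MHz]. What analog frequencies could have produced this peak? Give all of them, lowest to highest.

14.4 MHz, 15 MHz, 24.2 MHz, 24.8 MHz

Frequencies that alias to 4.6 MHz are k·fs ± 4.6 MHz for integer k ≥ 0.
k=0: 4.6 MHz.
k=1: 5.2 MHz, 14.4 MHz.
k=2: 15 MHz, 24.2 MHz.
k=3: 24.8 MHz, 34 MHz.
k=4: 34.6 MHz, 43.8 MHz.
Within [8.8 MHz, 31.4 MHz]: 14.4 MHz, 15 MHz, 24.2 MHz, 24.8 MHz.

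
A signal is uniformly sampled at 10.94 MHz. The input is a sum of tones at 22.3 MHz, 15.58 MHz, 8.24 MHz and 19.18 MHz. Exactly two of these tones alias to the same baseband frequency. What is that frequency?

fs/2 = 5.47 MHz.
22.3 MHz mod fs = 0.42 MHz.
0.42 MHz ≤ fs/2 = 5.47 MHz, appears at 0.42 MHz.
15.58 MHz mod fs = 4.64 MHz.
4.64 MHz ≤ fs/2 = 5.47 MHz, appears at 4.64 MHz.
8.24 MHz > fs/2 = 5.47 MHz, folds to fs − 8.24 MHz = 2.7 MHz.
19.18 MHz mod fs = 8.24 MHz.
8.24 MHz > fs/2 = 5.47 MHz, folds to fs − 8.24 MHz = 2.7 MHz.
8.24 MHz and 19.18 MHz both map to 2.7 MHz.

2.7 MHz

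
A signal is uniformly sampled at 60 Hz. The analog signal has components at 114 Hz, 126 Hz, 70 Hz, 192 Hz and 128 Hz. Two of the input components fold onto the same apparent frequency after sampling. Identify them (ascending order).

114 Hz, 126 Hz

fs/2 = 30 Hz.
114 Hz mod fs = 54 Hz.
54 Hz > fs/2 = 30 Hz, folds to fs − 54 Hz = 6 Hz.
126 Hz mod fs = 6 Hz.
6 Hz ≤ fs/2 = 30 Hz, appears at 6 Hz.
70 Hz mod fs = 10 Hz.
10 Hz ≤ fs/2 = 30 Hz, appears at 10 Hz.
192 Hz mod fs = 12 Hz.
12 Hz ≤ fs/2 = 30 Hz, appears at 12 Hz.
128 Hz mod fs = 8 Hz.
8 Hz ≤ fs/2 = 30 Hz, appears at 8 Hz.
114 Hz and 126 Hz both map to 6 Hz.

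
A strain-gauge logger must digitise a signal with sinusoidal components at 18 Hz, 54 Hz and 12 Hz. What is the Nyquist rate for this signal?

108 Hz

Highest-frequency component: 54 Hz.
Nyquist rate = 2 × 54 Hz = 108 Hz.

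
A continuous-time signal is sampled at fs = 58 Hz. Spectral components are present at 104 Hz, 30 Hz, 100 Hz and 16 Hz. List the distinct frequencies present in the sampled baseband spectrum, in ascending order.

12 Hz, 16 Hz, 28 Hz

fs/2 = 29 Hz.
104 Hz mod fs = 46 Hz.
46 Hz > fs/2 = 29 Hz, folds to fs − 46 Hz = 12 Hz.
30 Hz > fs/2 = 29 Hz, folds to fs − 30 Hz = 28 Hz.
100 Hz mod fs = 42 Hz.
42 Hz > fs/2 = 29 Hz, folds to fs − 42 Hz = 16 Hz.
16 Hz ≤ fs/2 = 29 Hz, passes unchanged.
Distinct values: {12 Hz, 16 Hz, 28 Hz}.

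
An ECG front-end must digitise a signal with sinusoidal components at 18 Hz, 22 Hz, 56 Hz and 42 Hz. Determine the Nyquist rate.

112 Hz

Highest-frequency component: 56 Hz.
Nyquist rate = 2 × 56 Hz = 112 Hz.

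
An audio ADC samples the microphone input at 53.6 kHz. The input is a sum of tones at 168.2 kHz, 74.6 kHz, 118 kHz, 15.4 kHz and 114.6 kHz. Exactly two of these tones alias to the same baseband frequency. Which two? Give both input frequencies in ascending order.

fs/2 = 26.8 kHz.
168.2 kHz mod fs = 7.4 kHz.
7.4 kHz ≤ fs/2 = 26.8 kHz, appears at 7.4 kHz.
74.6 kHz mod fs = 21 kHz.
21 kHz ≤ fs/2 = 26.8 kHz, appears at 21 kHz.
118 kHz mod fs = 10.8 kHz.
10.8 kHz ≤ fs/2 = 26.8 kHz, appears at 10.8 kHz.
15.4 kHz ≤ fs/2 = 26.8 kHz, passes unchanged.
114.6 kHz mod fs = 7.4 kHz.
7.4 kHz ≤ fs/2 = 26.8 kHz, appears at 7.4 kHz.
114.6 kHz and 168.2 kHz both map to 7.4 kHz.

114.6 kHz, 168.2 kHz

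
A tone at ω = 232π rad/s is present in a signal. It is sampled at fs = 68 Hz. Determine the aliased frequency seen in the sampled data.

ω = 232π rad/s → f = ω/(2π) = 116 Hz.
116 Hz mod fs = 48 Hz.
48 Hz > fs/2 = 34 Hz, folds to fs − 48 Hz = 20 Hz.

20 Hz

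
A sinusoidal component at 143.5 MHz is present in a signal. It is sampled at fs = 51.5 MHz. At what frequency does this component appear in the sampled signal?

143.5 MHz mod fs = 40.5 MHz.
40.5 MHz > fs/2 = 25.75 MHz, folds to fs − 40.5 MHz = 11 MHz.

11 MHz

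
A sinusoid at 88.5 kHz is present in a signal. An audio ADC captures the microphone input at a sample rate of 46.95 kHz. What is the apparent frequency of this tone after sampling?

88.5 kHz mod fs = 41.55 kHz.
41.55 kHz > fs/2 = 23.475 kHz, folds to fs − 41.55 kHz = 5.4 kHz.

5.4 kHz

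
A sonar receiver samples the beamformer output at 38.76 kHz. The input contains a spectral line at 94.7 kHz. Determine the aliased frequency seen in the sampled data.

94.7 kHz mod fs = 17.18 kHz.
17.18 kHz ≤ fs/2 = 19.38 kHz, appears at 17.18 kHz.

17.18 kHz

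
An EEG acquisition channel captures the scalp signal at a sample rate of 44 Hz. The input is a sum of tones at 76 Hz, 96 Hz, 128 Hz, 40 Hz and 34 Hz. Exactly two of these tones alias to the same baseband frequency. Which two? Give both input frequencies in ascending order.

fs/2 = 22 Hz.
76 Hz mod fs = 32 Hz.
32 Hz > fs/2 = 22 Hz, folds to fs − 32 Hz = 12 Hz.
96 Hz mod fs = 8 Hz.
8 Hz ≤ fs/2 = 22 Hz, appears at 8 Hz.
128 Hz mod fs = 40 Hz.
40 Hz > fs/2 = 22 Hz, folds to fs − 40 Hz = 4 Hz.
40 Hz > fs/2 = 22 Hz, folds to fs − 40 Hz = 4 Hz.
34 Hz > fs/2 = 22 Hz, folds to fs − 34 Hz = 10 Hz.
40 Hz and 128 Hz both map to 4 Hz.

40 Hz, 128 Hz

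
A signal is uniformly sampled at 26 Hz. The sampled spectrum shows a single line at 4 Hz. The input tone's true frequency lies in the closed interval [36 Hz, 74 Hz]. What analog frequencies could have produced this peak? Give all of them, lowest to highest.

Frequencies that alias to 4 Hz are k·fs ± 4 Hz for integer k ≥ 0.
k=0: 4 Hz.
k=1: 22 Hz, 30 Hz.
k=2: 48 Hz, 56 Hz.
k=3: 74 Hz, 82 Hz.
k=4: 100 Hz, 108 Hz.
Within [36 Hz, 74 Hz]: 48 Hz, 56 Hz, 74 Hz.

48 Hz, 56 Hz, 74 Hz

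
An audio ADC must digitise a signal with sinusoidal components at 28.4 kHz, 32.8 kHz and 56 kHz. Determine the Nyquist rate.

Highest-frequency component: 56 kHz.
Nyquist rate = 2 × 56 kHz = 112 kHz.

112 kHz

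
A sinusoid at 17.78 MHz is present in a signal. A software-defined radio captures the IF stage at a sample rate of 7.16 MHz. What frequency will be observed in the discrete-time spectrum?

17.78 MHz mod fs = 3.46 MHz.
3.46 MHz ≤ fs/2 = 3.58 MHz, appears at 3.46 MHz.

3.46 MHz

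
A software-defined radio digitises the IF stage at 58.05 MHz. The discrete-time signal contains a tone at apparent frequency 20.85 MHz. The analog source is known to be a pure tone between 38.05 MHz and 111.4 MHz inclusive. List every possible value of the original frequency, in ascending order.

Frequencies that alias to 20.85 MHz are k·fs ± 20.85 MHz for integer k ≥ 0.
k=0: 20.85 MHz.
k=1: 37.2 MHz, 78.9 MHz.
k=2: 95.25 MHz, 136.95 MHz.
k=3: 153.3 MHz, 195 MHz.
Within [38.05 MHz, 111.4 MHz]: 78.9 MHz, 95.25 MHz.

78.9 MHz, 95.25 MHz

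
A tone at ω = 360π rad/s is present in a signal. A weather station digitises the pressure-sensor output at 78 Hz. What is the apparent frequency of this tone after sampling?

ω = 360π rad/s → f = ω/(2π) = 180 Hz.
180 Hz mod fs = 24 Hz.
24 Hz ≤ fs/2 = 39 Hz, appears at 24 Hz.

24 Hz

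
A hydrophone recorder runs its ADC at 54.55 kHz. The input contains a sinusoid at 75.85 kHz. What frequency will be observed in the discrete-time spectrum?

21.3 kHz

75.85 kHz mod fs = 21.3 kHz.
21.3 kHz ≤ fs/2 = 27.275 kHz, appears at 21.3 kHz.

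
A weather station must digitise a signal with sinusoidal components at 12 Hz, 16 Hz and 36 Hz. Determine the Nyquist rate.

72 Hz

Highest-frequency component: 36 Hz.
Nyquist rate = 2 × 36 Hz = 72 Hz.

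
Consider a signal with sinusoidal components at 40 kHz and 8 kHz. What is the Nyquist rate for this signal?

80 kHz

Highest-frequency component: 40 kHz.
Nyquist rate = 2 × 40 kHz = 80 kHz.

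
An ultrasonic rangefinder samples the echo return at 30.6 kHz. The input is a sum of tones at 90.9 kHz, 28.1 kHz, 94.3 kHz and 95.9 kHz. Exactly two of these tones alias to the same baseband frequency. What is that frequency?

2.5 kHz

fs/2 = 15.3 kHz.
90.9 kHz mod fs = 29.7 kHz.
29.7 kHz > fs/2 = 15.3 kHz, folds to fs − 29.7 kHz = 0.9 kHz.
28.1 kHz > fs/2 = 15.3 kHz, folds to fs − 28.1 kHz = 2.5 kHz.
94.3 kHz mod fs = 2.5 kHz.
2.5 kHz ≤ fs/2 = 15.3 kHz, appears at 2.5 kHz.
95.9 kHz mod fs = 4.1 kHz.
4.1 kHz ≤ fs/2 = 15.3 kHz, appears at 4.1 kHz.
28.1 kHz and 94.3 kHz both map to 2.5 kHz.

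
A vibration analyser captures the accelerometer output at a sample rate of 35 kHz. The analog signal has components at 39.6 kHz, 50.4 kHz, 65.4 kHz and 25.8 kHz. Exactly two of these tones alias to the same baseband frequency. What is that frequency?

fs/2 = 17.5 kHz.
39.6 kHz mod fs = 4.6 kHz.
4.6 kHz ≤ fs/2 = 17.5 kHz, appears at 4.6 kHz.
50.4 kHz mod fs = 15.4 kHz.
15.4 kHz ≤ fs/2 = 17.5 kHz, appears at 15.4 kHz.
65.4 kHz mod fs = 30.4 kHz.
30.4 kHz > fs/2 = 17.5 kHz, folds to fs − 30.4 kHz = 4.6 kHz.
25.8 kHz > fs/2 = 17.5 kHz, folds to fs − 25.8 kHz = 9.2 kHz.
39.6 kHz and 65.4 kHz both map to 4.6 kHz.

4.6 kHz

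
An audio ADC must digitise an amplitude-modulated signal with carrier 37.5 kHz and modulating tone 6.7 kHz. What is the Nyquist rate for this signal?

AM sidebands sit at fc ± fm = 30.8 kHz and 44.2 kHz.
Highest-frequency component: 44.2 kHz.
Nyquist rate = 2 × 44.2 kHz = 88.4 kHz.

88.4 kHz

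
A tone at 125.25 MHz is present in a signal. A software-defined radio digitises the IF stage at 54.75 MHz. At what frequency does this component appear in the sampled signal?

125.25 MHz mod fs = 15.75 MHz.
15.75 MHz ≤ fs/2 = 27.375 MHz, appears at 15.75 MHz.

15.75 MHz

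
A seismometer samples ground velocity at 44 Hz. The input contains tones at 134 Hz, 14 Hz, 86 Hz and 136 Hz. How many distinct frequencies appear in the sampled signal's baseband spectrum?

3

fs/2 = 22 Hz.
134 Hz mod fs = 2 Hz.
2 Hz ≤ fs/2 = 22 Hz, appears at 2 Hz.
14 Hz ≤ fs/2 = 22 Hz, passes unchanged.
86 Hz mod fs = 42 Hz.
42 Hz > fs/2 = 22 Hz, folds to fs − 42 Hz = 2 Hz.
136 Hz mod fs = 4 Hz.
4 Hz ≤ fs/2 = 22 Hz, appears at 4 Hz.
Distinct values: {2 Hz, 4 Hz, 14 Hz} → 3.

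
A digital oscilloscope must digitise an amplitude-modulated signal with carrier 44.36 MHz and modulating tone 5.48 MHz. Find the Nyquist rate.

AM sidebands sit at fc ± fm = 38.88 MHz and 49.84 MHz.
Highest-frequency component: 49.84 MHz.
Nyquist rate = 2 × 49.84 MHz = 99.68 MHz.

99.68 MHz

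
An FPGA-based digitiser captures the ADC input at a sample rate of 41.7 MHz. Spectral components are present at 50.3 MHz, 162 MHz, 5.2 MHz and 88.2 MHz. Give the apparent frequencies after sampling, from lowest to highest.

4.8 MHz, 5.2 MHz, 8.6 MHz

fs/2 = 20.85 MHz.
50.3 MHz mod fs = 8.6 MHz.
8.6 MHz ≤ fs/2 = 20.85 MHz, appears at 8.6 MHz.
162 MHz mod fs = 36.9 MHz.
36.9 MHz > fs/2 = 20.85 MHz, folds to fs − 36.9 MHz = 4.8 MHz.
5.2 MHz ≤ fs/2 = 20.85 MHz, passes unchanged.
88.2 MHz mod fs = 4.8 MHz.
4.8 MHz ≤ fs/2 = 20.85 MHz, appears at 4.8 MHz.
Distinct values: {4.8 MHz, 5.2 MHz, 8.6 MHz}.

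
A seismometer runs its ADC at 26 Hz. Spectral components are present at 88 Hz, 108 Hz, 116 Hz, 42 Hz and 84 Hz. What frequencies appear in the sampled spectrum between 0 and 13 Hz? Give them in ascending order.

4 Hz, 6 Hz, 10 Hz, 12 Hz

fs/2 = 13 Hz.
88 Hz mod fs = 10 Hz.
10 Hz ≤ fs/2 = 13 Hz, appears at 10 Hz.
108 Hz mod fs = 4 Hz.
4 Hz ≤ fs/2 = 13 Hz, appears at 4 Hz.
116 Hz mod fs = 12 Hz.
12 Hz ≤ fs/2 = 13 Hz, appears at 12 Hz.
42 Hz mod fs = 16 Hz.
16 Hz > fs/2 = 13 Hz, folds to fs − 16 Hz = 10 Hz.
84 Hz mod fs = 6 Hz.
6 Hz ≤ fs/2 = 13 Hz, appears at 6 Hz.
Distinct values: {4 Hz, 6 Hz, 10 Hz, 12 Hz}.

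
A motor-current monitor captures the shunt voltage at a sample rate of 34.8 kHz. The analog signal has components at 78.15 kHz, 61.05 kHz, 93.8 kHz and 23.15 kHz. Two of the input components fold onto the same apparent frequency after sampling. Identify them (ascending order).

61.05 kHz, 78.15 kHz

fs/2 = 17.4 kHz.
78.15 kHz mod fs = 8.55 kHz.
8.55 kHz ≤ fs/2 = 17.4 kHz, appears at 8.55 kHz.
61.05 kHz mod fs = 26.25 kHz.
26.25 kHz > fs/2 = 17.4 kHz, folds to fs − 26.25 kHz = 8.55 kHz.
93.8 kHz mod fs = 24.2 kHz.
24.2 kHz > fs/2 = 17.4 kHz, folds to fs − 24.2 kHz = 10.6 kHz.
23.15 kHz > fs/2 = 17.4 kHz, folds to fs − 23.15 kHz = 11.65 kHz.
61.05 kHz and 78.15 kHz both map to 8.55 kHz.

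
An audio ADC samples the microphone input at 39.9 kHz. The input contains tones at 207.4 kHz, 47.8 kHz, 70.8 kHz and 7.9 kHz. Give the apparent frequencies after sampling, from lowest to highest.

fs/2 = 19.95 kHz.
207.4 kHz mod fs = 7.9 kHz.
7.9 kHz ≤ fs/2 = 19.95 kHz, appears at 7.9 kHz.
47.8 kHz mod fs = 7.9 kHz.
7.9 kHz ≤ fs/2 = 19.95 kHz, appears at 7.9 kHz.
70.8 kHz mod fs = 30.9 kHz.
30.9 kHz > fs/2 = 19.95 kHz, folds to fs − 30.9 kHz = 9 kHz.
7.9 kHz ≤ fs/2 = 19.95 kHz, passes unchanged.
Distinct values: {7.9 kHz, 9 kHz}.

7.9 kHz, 9 kHz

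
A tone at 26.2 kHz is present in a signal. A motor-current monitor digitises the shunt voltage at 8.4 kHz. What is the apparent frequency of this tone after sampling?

26.2 kHz mod fs = 1 kHz.
1 kHz ≤ fs/2 = 4.2 kHz, appears at 1 kHz.

1 kHz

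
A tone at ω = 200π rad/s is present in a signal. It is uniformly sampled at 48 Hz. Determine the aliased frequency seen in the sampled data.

4 Hz

ω = 200π rad/s → f = ω/(2π) = 100 Hz.
100 Hz mod fs = 4 Hz.
4 Hz ≤ fs/2 = 24 Hz, appears at 4 Hz.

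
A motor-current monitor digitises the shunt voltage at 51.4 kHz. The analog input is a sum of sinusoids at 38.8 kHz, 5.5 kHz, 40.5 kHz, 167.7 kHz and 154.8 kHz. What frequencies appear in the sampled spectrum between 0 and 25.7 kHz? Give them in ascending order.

0.6 kHz, 5.5 kHz, 10.9 kHz, 12.6 kHz, 13.5 kHz

fs/2 = 25.7 kHz.
38.8 kHz > fs/2 = 25.7 kHz, folds to fs − 38.8 kHz = 12.6 kHz.
5.5 kHz ≤ fs/2 = 25.7 kHz, passes unchanged.
40.5 kHz > fs/2 = 25.7 kHz, folds to fs − 40.5 kHz = 10.9 kHz.
167.7 kHz mod fs = 13.5 kHz.
13.5 kHz ≤ fs/2 = 25.7 kHz, appears at 13.5 kHz.
154.8 kHz mod fs = 0.6 kHz.
0.6 kHz ≤ fs/2 = 25.7 kHz, appears at 0.6 kHz.
Distinct values: {0.6 kHz, 5.5 kHz, 10.9 kHz, 12.6 kHz, 13.5 kHz}.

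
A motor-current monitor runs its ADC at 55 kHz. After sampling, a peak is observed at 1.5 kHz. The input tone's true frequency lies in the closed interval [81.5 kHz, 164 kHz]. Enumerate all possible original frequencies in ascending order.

108.5 kHz, 111.5 kHz, 163.5 kHz

Frequencies that alias to 1.5 kHz are k·fs ± 1.5 kHz for integer k ≥ 0.
k=0: 1.5 kHz.
k=1: 53.5 kHz, 56.5 kHz.
k=2: 108.5 kHz, 111.5 kHz.
k=3: 163.5 kHz, 166.5 kHz.
k=4: 218.5 kHz, 221.5 kHz.
Within [81.5 kHz, 164 kHz]: 108.5 kHz, 111.5 kHz, 163.5 kHz.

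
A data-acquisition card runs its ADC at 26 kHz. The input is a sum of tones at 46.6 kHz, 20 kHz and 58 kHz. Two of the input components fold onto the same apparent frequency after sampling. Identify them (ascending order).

fs/2 = 13 kHz.
46.6 kHz mod fs = 20.6 kHz.
20.6 kHz > fs/2 = 13 kHz, folds to fs − 20.6 kHz = 5.4 kHz.
20 kHz > fs/2 = 13 kHz, folds to fs − 20 kHz = 6 kHz.
58 kHz mod fs = 6 kHz.
6 kHz ≤ fs/2 = 13 kHz, appears at 6 kHz.
20 kHz and 58 kHz both map to 6 kHz.

20 kHz, 58 kHz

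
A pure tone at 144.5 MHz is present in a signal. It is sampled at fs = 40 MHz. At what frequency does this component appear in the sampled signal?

15.5 MHz

144.5 MHz mod fs = 24.5 MHz.
24.5 MHz > fs/2 = 20 MHz, folds to fs − 24.5 MHz = 15.5 MHz.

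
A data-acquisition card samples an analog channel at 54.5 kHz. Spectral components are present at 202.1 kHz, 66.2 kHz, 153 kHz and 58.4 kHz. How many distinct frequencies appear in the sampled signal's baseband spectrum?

fs/2 = 27.25 kHz.
202.1 kHz mod fs = 38.6 kHz.
38.6 kHz > fs/2 = 27.25 kHz, folds to fs − 38.6 kHz = 15.9 kHz.
66.2 kHz mod fs = 11.7 kHz.
11.7 kHz ≤ fs/2 = 27.25 kHz, appears at 11.7 kHz.
153 kHz mod fs = 44 kHz.
44 kHz > fs/2 = 27.25 kHz, folds to fs − 44 kHz = 10.5 kHz.
58.4 kHz mod fs = 3.9 kHz.
3.9 kHz ≤ fs/2 = 27.25 kHz, appears at 3.9 kHz.
Distinct values: {3.9 kHz, 10.5 kHz, 11.7 kHz, 15.9 kHz} → 4.

4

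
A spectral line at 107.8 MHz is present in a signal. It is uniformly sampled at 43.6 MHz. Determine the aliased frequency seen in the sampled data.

20.6 MHz

107.8 MHz mod fs = 20.6 MHz.
20.6 MHz ≤ fs/2 = 21.8 MHz, appears at 20.6 MHz.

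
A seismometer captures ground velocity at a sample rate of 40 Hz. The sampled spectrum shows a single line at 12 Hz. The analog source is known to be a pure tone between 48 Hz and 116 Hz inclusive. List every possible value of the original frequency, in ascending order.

Frequencies that alias to 12 Hz are k·fs ± 12 Hz for integer k ≥ 0.
k=0: 12 Hz.
k=1: 28 Hz, 52 Hz.
k=2: 68 Hz, 92 Hz.
k=3: 108 Hz, 132 Hz.
k=4: 148 Hz, 172 Hz.
Within [48 Hz, 116 Hz]: 52 Hz, 68 Hz, 92 Hz, 108 Hz.

52 Hz, 68 Hz, 92 Hz, 108 Hz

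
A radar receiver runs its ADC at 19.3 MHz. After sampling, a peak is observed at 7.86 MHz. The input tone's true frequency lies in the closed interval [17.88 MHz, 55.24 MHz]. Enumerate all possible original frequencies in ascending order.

Frequencies that alias to 7.86 MHz are k·fs ± 7.86 MHz for integer k ≥ 0.
k=0: 7.86 MHz.
k=1: 11.44 MHz, 27.16 MHz.
k=2: 30.74 MHz, 46.46 MHz.
k=3: 50.04 MHz, 65.76 MHz.
k=4: 69.34 MHz, 85.06 MHz.
Within [17.88 MHz, 55.24 MHz]: 27.16 MHz, 30.74 MHz, 46.46 MHz, 50.04 MHz.

27.16 MHz, 30.74 MHz, 46.46 MHz, 50.04 MHz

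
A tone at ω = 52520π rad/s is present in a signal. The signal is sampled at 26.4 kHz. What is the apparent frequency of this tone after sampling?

0.14 kHz

ω = 52520π rad/s → f = ω/(2π) = 26260 Hz = 26.26 kHz.
26.26 kHz > fs/2 = 13.2 kHz, folds to fs − 26.26 kHz = 0.14 kHz.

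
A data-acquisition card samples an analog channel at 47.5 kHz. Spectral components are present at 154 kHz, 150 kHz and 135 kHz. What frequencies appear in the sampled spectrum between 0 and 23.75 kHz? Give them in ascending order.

7.5 kHz, 11.5 kHz

fs/2 = 23.75 kHz.
154 kHz mod fs = 11.5 kHz.
11.5 kHz ≤ fs/2 = 23.75 kHz, appears at 11.5 kHz.
150 kHz mod fs = 7.5 kHz.
7.5 kHz ≤ fs/2 = 23.75 kHz, appears at 7.5 kHz.
135 kHz mod fs = 40 kHz.
40 kHz > fs/2 = 23.75 kHz, folds to fs − 40 kHz = 7.5 kHz.
Distinct values: {7.5 kHz, 11.5 kHz}.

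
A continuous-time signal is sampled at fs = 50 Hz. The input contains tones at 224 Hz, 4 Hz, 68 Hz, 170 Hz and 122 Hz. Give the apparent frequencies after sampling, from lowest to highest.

4 Hz, 18 Hz, 20 Hz, 22 Hz, 24 Hz

fs/2 = 25 Hz.
224 Hz mod fs = 24 Hz.
24 Hz ≤ fs/2 = 25 Hz, appears at 24 Hz.
4 Hz ≤ fs/2 = 25 Hz, passes unchanged.
68 Hz mod fs = 18 Hz.
18 Hz ≤ fs/2 = 25 Hz, appears at 18 Hz.
170 Hz mod fs = 20 Hz.
20 Hz ≤ fs/2 = 25 Hz, appears at 20 Hz.
122 Hz mod fs = 22 Hz.
22 Hz ≤ fs/2 = 25 Hz, appears at 22 Hz.
Distinct values: {4 Hz, 18 Hz, 20 Hz, 22 Hz, 24 Hz}.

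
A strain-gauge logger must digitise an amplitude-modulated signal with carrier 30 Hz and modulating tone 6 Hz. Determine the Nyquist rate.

72 Hz

AM sidebands sit at fc ± fm = 24 Hz and 36 Hz.
Highest-frequency component: 36 Hz.
Nyquist rate = 2 × 36 Hz = 72 Hz.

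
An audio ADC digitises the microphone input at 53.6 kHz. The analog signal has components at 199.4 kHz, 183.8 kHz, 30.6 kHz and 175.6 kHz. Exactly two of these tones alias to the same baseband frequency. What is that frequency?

fs/2 = 26.8 kHz.
199.4 kHz mod fs = 38.6 kHz.
38.6 kHz > fs/2 = 26.8 kHz, folds to fs − 38.6 kHz = 15 kHz.
183.8 kHz mod fs = 23 kHz.
23 kHz ≤ fs/2 = 26.8 kHz, appears at 23 kHz.
30.6 kHz > fs/2 = 26.8 kHz, folds to fs − 30.6 kHz = 23 kHz.
175.6 kHz mod fs = 14.8 kHz.
14.8 kHz ≤ fs/2 = 26.8 kHz, appears at 14.8 kHz.
30.6 kHz and 183.8 kHz both map to 23 kHz.

23 kHz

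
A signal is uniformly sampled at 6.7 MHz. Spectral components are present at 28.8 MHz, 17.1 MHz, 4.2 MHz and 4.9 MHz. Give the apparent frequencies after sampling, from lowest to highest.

1.8 MHz, 2 MHz, 2.5 MHz, 3 MHz

fs/2 = 3.35 MHz.
28.8 MHz mod fs = 2 MHz.
2 MHz ≤ fs/2 = 3.35 MHz, appears at 2 MHz.
17.1 MHz mod fs = 3.7 MHz.
3.7 MHz > fs/2 = 3.35 MHz, folds to fs − 3.7 MHz = 3 MHz.
4.2 MHz > fs/2 = 3.35 MHz, folds to fs − 4.2 MHz = 2.5 MHz.
4.9 MHz > fs/2 = 3.35 MHz, folds to fs − 4.9 MHz = 1.8 MHz.
Distinct values: {1.8 MHz, 2 MHz, 2.5 MHz, 3 MHz}.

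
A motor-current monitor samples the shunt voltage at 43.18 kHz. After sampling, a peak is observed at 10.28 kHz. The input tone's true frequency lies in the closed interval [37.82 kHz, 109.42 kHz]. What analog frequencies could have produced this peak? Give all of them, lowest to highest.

53.46 kHz, 76.08 kHz, 96.64 kHz

Frequencies that alias to 10.28 kHz are k·fs ± 10.28 kHz for integer k ≥ 0.
k=0: 10.28 kHz.
k=1: 32.9 kHz, 53.46 kHz.
k=2: 76.08 kHz, 96.64 kHz.
k=3: 119.26 kHz, 139.82 kHz.
Within [37.82 kHz, 109.42 kHz]: 53.46 kHz, 76.08 kHz, 96.64 kHz.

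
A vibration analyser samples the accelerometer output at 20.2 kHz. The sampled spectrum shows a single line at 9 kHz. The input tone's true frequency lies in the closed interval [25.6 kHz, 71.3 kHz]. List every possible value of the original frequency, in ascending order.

Frequencies that alias to 9 kHz are k·fs ± 9 kHz for integer k ≥ 0.
k=0: 9 kHz.
k=1: 11.2 kHz, 29.2 kHz.
k=2: 31.4 kHz, 49.4 kHz.
k=3: 51.6 kHz, 69.6 kHz.
k=4: 71.8 kHz, 89.8 kHz.
Within [25.6 kHz, 71.3 kHz]: 29.2 kHz, 31.4 kHz, 49.4 kHz, 51.6 kHz, 69.6 kHz.

29.2 kHz, 31.4 kHz, 49.4 kHz, 51.6 kHz, 69.6 kHz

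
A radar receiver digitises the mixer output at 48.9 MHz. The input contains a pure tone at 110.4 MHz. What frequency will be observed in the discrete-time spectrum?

12.6 MHz

110.4 MHz mod fs = 12.6 MHz.
12.6 MHz ≤ fs/2 = 24.45 MHz, appears at 12.6 MHz.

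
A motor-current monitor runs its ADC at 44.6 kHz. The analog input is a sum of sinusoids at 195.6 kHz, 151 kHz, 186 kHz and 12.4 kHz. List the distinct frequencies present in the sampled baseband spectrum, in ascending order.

7.6 kHz, 12.4 kHz, 17.2 kHz

fs/2 = 22.3 kHz.
195.6 kHz mod fs = 17.2 kHz.
17.2 kHz ≤ fs/2 = 22.3 kHz, appears at 17.2 kHz.
151 kHz mod fs = 17.2 kHz.
17.2 kHz ≤ fs/2 = 22.3 kHz, appears at 17.2 kHz.
186 kHz mod fs = 7.6 kHz.
7.6 kHz ≤ fs/2 = 22.3 kHz, appears at 7.6 kHz.
12.4 kHz ≤ fs/2 = 22.3 kHz, passes unchanged.
Distinct values: {7.6 kHz, 12.4 kHz, 17.2 kHz}.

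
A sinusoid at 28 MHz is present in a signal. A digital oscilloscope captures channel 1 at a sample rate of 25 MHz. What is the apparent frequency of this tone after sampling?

28 MHz mod fs = 3 MHz.
3 MHz ≤ fs/2 = 12.5 MHz, appears at 3 MHz.

3 MHz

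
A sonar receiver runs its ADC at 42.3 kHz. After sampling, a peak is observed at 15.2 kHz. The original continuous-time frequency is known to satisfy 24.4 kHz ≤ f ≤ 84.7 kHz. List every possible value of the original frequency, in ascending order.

27.1 kHz, 57.5 kHz, 69.4 kHz

Frequencies that alias to 15.2 kHz are k·fs ± 15.2 kHz for integer k ≥ 0.
k=0: 15.2 kHz.
k=1: 27.1 kHz, 57.5 kHz.
k=2: 69.4 kHz, 99.8 kHz.
k=3: 111.7 kHz, 142.1 kHz.
Within [24.4 kHz, 84.7 kHz]: 27.1 kHz, 57.5 kHz, 69.4 kHz.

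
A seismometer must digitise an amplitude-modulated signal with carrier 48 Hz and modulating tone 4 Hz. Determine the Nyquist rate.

AM sidebands sit at fc ± fm = 44 Hz and 52 Hz.
Highest-frequency component: 52 Hz.
Nyquist rate = 2 × 52 Hz = 104 Hz.

104 Hz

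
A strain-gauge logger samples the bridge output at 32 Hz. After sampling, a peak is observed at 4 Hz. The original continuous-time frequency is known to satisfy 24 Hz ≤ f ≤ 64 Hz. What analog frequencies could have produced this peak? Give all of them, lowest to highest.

28 Hz, 36 Hz, 60 Hz

Frequencies that alias to 4 Hz are k·fs ± 4 Hz for integer k ≥ 0.
k=0: 4 Hz.
k=1: 28 Hz, 36 Hz.
k=2: 60 Hz, 68 Hz.
k=3: 92 Hz, 100 Hz.
Within [24 Hz, 64 Hz]: 28 Hz, 36 Hz, 60 Hz.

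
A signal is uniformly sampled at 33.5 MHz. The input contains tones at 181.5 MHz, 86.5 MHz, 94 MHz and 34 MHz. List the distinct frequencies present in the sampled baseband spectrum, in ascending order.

0.5 MHz, 6.5 MHz, 14 MHz

fs/2 = 16.75 MHz.
181.5 MHz mod fs = 14 MHz.
14 MHz ≤ fs/2 = 16.75 MHz, appears at 14 MHz.
86.5 MHz mod fs = 19.5 MHz.
19.5 MHz > fs/2 = 16.75 MHz, folds to fs − 19.5 MHz = 14 MHz.
94 MHz mod fs = 27 MHz.
27 MHz > fs/2 = 16.75 MHz, folds to fs − 27 MHz = 6.5 MHz.
34 MHz mod fs = 0.5 MHz.
0.5 MHz ≤ fs/2 = 16.75 MHz, appears at 0.5 MHz.
Distinct values: {0.5 MHz, 6.5 MHz, 14 MHz}.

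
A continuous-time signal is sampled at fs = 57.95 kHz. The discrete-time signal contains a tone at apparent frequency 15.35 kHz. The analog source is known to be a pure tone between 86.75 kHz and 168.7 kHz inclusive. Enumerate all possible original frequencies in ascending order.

100.55 kHz, 131.25 kHz, 158.5 kHz

Frequencies that alias to 15.35 kHz are k·fs ± 15.35 kHz for integer k ≥ 0.
k=0: 15.35 kHz.
k=1: 42.6 kHz, 73.3 kHz.
k=2: 100.55 kHz, 131.25 kHz.
k=3: 158.5 kHz, 189.2 kHz.
k=4: 216.45 kHz, 247.15 kHz.
Within [86.75 kHz, 168.7 kHz]: 100.55 kHz, 131.25 kHz, 158.5 kHz.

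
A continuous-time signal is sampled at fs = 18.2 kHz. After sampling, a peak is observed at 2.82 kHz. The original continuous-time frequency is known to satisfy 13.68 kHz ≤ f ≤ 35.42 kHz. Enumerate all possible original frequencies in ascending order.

Frequencies that alias to 2.82 kHz are k·fs ± 2.82 kHz for integer k ≥ 0.
k=0: 2.82 kHz.
k=1: 15.38 kHz, 21.02 kHz.
k=2: 33.58 kHz, 39.22 kHz.
k=3: 51.78 kHz, 57.42 kHz.
Within [13.68 kHz, 35.42 kHz]: 15.38 kHz, 21.02 kHz, 33.58 kHz.

15.38 kHz, 21.02 kHz, 33.58 kHz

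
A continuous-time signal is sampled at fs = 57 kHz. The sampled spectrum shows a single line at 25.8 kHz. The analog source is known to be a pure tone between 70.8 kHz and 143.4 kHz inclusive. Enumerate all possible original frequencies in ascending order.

Frequencies that alias to 25.8 kHz are k·fs ± 25.8 kHz for integer k ≥ 0.
k=0: 25.8 kHz.
k=1: 31.2 kHz, 82.8 kHz.
k=2: 88.2 kHz, 139.8 kHz.
k=3: 145.2 kHz, 196.8 kHz.
Within [70.8 kHz, 143.4 kHz]: 82.8 kHz, 88.2 kHz, 139.8 kHz.

82.8 kHz, 88.2 kHz, 139.8 kHz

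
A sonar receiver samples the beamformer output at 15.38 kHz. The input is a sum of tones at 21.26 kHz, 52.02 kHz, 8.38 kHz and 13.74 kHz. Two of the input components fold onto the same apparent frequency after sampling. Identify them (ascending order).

fs/2 = 7.69 kHz.
21.26 kHz mod fs = 5.88 kHz.
5.88 kHz ≤ fs/2 = 7.69 kHz, appears at 5.88 kHz.
52.02 kHz mod fs = 5.88 kHz.
5.88 kHz ≤ fs/2 = 7.69 kHz, appears at 5.88 kHz.
8.38 kHz > fs/2 = 7.69 kHz, folds to fs − 8.38 kHz = 7 kHz.
13.74 kHz > fs/2 = 7.69 kHz, folds to fs − 13.74 kHz = 1.64 kHz.
21.26 kHz and 52.02 kHz both map to 5.88 kHz.

21.26 kHz, 52.02 kHz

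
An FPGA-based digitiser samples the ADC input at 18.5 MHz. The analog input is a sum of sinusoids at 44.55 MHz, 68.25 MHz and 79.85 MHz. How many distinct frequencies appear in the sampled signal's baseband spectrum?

fs/2 = 9.25 MHz.
44.55 MHz mod fs = 7.55 MHz.
7.55 MHz ≤ fs/2 = 9.25 MHz, appears at 7.55 MHz.
68.25 MHz mod fs = 12.75 MHz.
12.75 MHz > fs/2 = 9.25 MHz, folds to fs − 12.75 MHz = 5.75 MHz.
79.85 MHz mod fs = 5.85 MHz.
5.85 MHz ≤ fs/2 = 9.25 MHz, appears at 5.85 MHz.
Distinct values: {5.75 MHz, 5.85 MHz, 7.55 MHz} → 3.

3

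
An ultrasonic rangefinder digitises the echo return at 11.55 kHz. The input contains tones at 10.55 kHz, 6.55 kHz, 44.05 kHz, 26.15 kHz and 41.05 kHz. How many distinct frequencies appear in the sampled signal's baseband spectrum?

5

fs/2 = 5.775 kHz.
10.55 kHz > fs/2 = 5.775 kHz, folds to fs − 10.55 kHz = 1 kHz.
6.55 kHz > fs/2 = 5.775 kHz, folds to fs − 6.55 kHz = 5 kHz.
44.05 kHz mod fs = 9.4 kHz.
9.4 kHz > fs/2 = 5.775 kHz, folds to fs − 9.4 kHz = 2.15 kHz.
26.15 kHz mod fs = 3.05 kHz.
3.05 kHz ≤ fs/2 = 5.775 kHz, appears at 3.05 kHz.
41.05 kHz mod fs = 6.4 kHz.
6.4 kHz > fs/2 = 5.775 kHz, folds to fs − 6.4 kHz = 5.15 kHz.
Distinct values: {1 kHz, 2.15 kHz, 3.05 kHz, 5 kHz, 5.15 kHz} → 5.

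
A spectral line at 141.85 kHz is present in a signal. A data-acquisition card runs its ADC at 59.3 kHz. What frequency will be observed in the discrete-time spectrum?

141.85 kHz mod fs = 23.25 kHz.
23.25 kHz ≤ fs/2 = 29.65 kHz, appears at 23.25 kHz.

23.25 kHz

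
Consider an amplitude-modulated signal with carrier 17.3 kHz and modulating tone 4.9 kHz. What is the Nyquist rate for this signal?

AM sidebands sit at fc ± fm = 12.4 kHz and 22.2 kHz.
Highest-frequency component: 22.2 kHz.
Nyquist rate = 2 × 22.2 kHz = 44.4 kHz.

44.4 kHz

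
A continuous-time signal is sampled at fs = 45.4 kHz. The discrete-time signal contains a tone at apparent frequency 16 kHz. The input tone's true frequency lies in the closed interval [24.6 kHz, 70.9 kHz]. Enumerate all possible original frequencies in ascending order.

Frequencies that alias to 16 kHz are k·fs ± 16 kHz for integer k ≥ 0.
k=0: 16 kHz.
k=1: 29.4 kHz, 61.4 kHz.
k=2: 74.8 kHz, 106.8 kHz.
Within [24.6 kHz, 70.9 kHz]: 29.4 kHz, 61.4 kHz.

29.4 kHz, 61.4 kHz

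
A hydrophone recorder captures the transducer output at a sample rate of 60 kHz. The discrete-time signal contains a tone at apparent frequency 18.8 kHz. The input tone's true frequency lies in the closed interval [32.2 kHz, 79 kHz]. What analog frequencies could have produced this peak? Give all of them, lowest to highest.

Frequencies that alias to 18.8 kHz are k·fs ± 18.8 kHz for integer k ≥ 0.
k=0: 18.8 kHz.
k=1: 41.2 kHz, 78.8 kHz.
k=2: 101.2 kHz, 138.8 kHz.
Within [32.2 kHz, 79 kHz]: 41.2 kHz, 78.8 kHz.

41.2 kHz, 78.8 kHz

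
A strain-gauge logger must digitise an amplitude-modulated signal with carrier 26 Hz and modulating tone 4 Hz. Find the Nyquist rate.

60 Hz

AM sidebands sit at fc ± fm = 22 Hz and 30 Hz.
Highest-frequency component: 30 Hz.
Nyquist rate = 2 × 30 Hz = 60 Hz.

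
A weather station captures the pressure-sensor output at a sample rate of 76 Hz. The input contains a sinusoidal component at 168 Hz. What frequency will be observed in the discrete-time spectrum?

168 Hz mod fs = 16 Hz.
16 Hz ≤ fs/2 = 38 Hz, appears at 16 Hz.

16 Hz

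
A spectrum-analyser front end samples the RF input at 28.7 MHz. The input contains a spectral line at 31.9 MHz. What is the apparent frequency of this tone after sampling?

3.2 MHz

31.9 MHz mod fs = 3.2 MHz.
3.2 MHz ≤ fs/2 = 14.35 MHz, appears at 3.2 MHz.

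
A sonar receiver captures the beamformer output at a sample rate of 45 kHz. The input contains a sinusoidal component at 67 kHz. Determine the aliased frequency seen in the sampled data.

22 kHz

67 kHz mod fs = 22 kHz.
22 kHz ≤ fs/2 = 22.5 kHz, appears at 22 kHz.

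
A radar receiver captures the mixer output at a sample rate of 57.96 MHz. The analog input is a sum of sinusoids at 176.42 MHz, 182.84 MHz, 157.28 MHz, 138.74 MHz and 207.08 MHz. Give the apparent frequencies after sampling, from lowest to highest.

fs/2 = 28.98 MHz.
176.42 MHz mod fs = 2.54 MHz.
2.54 MHz ≤ fs/2 = 28.98 MHz, appears at 2.54 MHz.
182.84 MHz mod fs = 8.96 MHz.
8.96 MHz ≤ fs/2 = 28.98 MHz, appears at 8.96 MHz.
157.28 MHz mod fs = 41.36 MHz.
41.36 MHz > fs/2 = 28.98 MHz, folds to fs − 41.36 MHz = 16.6 MHz.
138.74 MHz mod fs = 22.82 MHz.
22.82 MHz ≤ fs/2 = 28.98 MHz, appears at 22.82 MHz.
207.08 MHz mod fs = 33.2 MHz.
33.2 MHz > fs/2 = 28.98 MHz, folds to fs − 33.2 MHz = 24.76 MHz.
Distinct values: {2.54 MHz, 8.96 MHz, 16.6 MHz, 22.82 MHz, 24.76 MHz}.

2.54 MHz, 8.96 MHz, 16.6 MHz, 22.82 MHz, 24.76 MHz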